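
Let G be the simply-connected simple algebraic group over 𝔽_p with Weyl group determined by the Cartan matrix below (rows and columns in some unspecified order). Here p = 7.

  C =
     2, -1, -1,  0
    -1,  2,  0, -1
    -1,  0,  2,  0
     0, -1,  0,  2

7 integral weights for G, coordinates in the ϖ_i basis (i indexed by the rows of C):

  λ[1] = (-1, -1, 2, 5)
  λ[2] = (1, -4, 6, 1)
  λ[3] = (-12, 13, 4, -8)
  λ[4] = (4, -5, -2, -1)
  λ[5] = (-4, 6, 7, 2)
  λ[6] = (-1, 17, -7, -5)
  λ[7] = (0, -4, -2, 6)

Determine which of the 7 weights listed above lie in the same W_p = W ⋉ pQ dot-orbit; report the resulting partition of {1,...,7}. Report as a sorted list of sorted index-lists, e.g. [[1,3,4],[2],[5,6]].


C ↔ A_4 under row/col permutation; |W(A_4)| = 120.

Folding the 7 weights λ_j+ρ into Ā_7 (reps in the given 4-coord order):

  1: (0, 0, 1, 4);  2: (1, 0, 4, 1);  3: (0, 0, 1, 4);  4: (0, 0, 1, 4);  5: (1, 0, 2, 4);  6: (0, 0, 1, 4);  7: (1, 0, 2, 4)

The 7 indices split into 3 linkage classes (same alcove rep ⇔ same W_7-dot-orbit):

[[1, 3, 4, 6], [2], [5, 7]]


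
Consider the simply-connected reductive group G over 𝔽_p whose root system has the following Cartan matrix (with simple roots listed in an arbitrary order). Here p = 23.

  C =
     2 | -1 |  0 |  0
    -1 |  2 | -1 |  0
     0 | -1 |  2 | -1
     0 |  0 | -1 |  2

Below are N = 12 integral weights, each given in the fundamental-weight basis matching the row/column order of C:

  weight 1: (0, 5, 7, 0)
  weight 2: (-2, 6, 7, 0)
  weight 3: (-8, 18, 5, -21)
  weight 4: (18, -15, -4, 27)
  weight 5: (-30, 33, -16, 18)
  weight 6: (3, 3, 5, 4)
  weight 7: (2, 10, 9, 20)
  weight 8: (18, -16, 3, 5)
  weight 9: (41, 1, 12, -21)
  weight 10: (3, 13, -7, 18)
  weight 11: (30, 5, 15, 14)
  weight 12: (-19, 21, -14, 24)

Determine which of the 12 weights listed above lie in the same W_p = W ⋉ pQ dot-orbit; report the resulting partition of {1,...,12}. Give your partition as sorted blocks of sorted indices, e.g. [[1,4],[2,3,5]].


Type A_4, rank 4, |W|=120; reorder rows/cols to standard.

Alcove-folded reps (p=23, 12 weights, presented ϖ-order):

  [1] (1, 6, 8, 1);  [2] (1, 6, 8, 1);  [3] (3, 2, 12, 4);  [4] (3, 2, 12, 4);  [5] (4, 4, 6, 5);  [6] (4, 4, 6, 5);  [7] (11, 8, 1, 1);  [8] (4, 4, 6, 5);  [9] (11, 3, 5, 2);  [10] (4, 4, 6, 5);  [11] (1, 6, 8, 1);  [12] (2, 7, 4, 1)

Partition of {1..12} into 6 W_23-dot-orbits:

[[1, 2, 11], [3, 4], [5, 6, 8, 10], [7], [9], [12]]


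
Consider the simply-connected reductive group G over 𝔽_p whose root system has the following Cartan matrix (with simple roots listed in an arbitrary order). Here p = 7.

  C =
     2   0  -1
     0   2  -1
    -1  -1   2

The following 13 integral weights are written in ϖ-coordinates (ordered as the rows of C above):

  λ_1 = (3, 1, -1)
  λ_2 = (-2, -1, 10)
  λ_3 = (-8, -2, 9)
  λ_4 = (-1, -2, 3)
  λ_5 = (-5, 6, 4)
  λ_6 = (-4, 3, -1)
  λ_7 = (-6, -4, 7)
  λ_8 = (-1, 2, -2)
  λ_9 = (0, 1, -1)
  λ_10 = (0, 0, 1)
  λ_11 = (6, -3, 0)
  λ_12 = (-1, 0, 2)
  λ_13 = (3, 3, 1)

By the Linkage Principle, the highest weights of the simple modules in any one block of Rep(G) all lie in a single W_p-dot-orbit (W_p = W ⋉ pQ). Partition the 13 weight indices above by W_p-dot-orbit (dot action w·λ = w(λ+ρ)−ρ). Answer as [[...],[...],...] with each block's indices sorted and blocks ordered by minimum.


Type A_3, rank 3, |W|=24; reorder rows/cols to standard.

W_7-reps of the 13 weights in Ā_7 (same 3-coord order as C):

  λ_1+ρ ↦ (4, 2, 0) · λ_2+ρ ↦ (0, 1, 3) · λ_3+ρ ↦ (4, 2, 0) · λ_4+ρ ↦ (0, 1, 3) · λ_5+ρ ↦ (1, 2, 0) · λ_6+ρ ↦ (0, 1, 3) · λ_7+ρ ↦ (4, 2, 0) · λ_8+ρ ↦ (1, 2, 0) · λ_9+ρ ↦ (1, 2, 0) · λ_10+ρ ↦ (1, 1, 2) · λ_11+ρ ↦ (5, 0, 1) · λ_12+ρ ↦ (0, 1, 3) · λ_13+ρ ↦ (1, 1, 2)

5 distinct reps among the 13 weights ⇒ 5 W_7-linkage classes:

[[1, 3, 7], [2, 4, 6, 12], [5, 8, 9], [10, 13], [11]]


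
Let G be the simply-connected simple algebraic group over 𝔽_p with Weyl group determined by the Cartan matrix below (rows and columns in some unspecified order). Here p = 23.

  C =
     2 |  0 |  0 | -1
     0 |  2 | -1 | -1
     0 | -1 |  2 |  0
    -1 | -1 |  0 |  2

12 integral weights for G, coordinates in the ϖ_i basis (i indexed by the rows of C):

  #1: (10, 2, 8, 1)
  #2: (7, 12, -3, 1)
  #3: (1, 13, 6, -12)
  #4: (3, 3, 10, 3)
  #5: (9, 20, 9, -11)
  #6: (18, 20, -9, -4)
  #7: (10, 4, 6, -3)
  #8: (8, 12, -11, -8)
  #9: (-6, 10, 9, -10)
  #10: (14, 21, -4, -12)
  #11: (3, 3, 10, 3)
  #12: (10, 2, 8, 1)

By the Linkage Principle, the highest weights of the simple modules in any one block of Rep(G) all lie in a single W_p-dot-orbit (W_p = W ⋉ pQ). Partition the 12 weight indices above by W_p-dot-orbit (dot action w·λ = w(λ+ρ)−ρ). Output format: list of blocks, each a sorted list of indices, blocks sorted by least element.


Dynkin diagram of C (from the 6 off-diagonal −1 entries): A_4.

λ_j+ρ reflected into Ā_23 (⟨·,θ^∨⟩≤23); 4-tuples as given:

  λ_1+ρ ↦ (9, 3, 7, 2);  λ_2+ρ ↦ (8, 11, 2, 2);  λ_3+ρ ↦ (9, 3, 7, 2);  λ_4+ρ ↦ (4, 4, 11, 4);  λ_5+ρ ↦ (8, 11, 2, 2);  λ_6+ρ ↦ (2, 4, 6, 3);  λ_7+ρ ↦ (9, 3, 7, 2);  λ_8+ρ ↦ (2, 4, 6, 3);  λ_9+ρ ↦ (9, 3, 7, 2);  λ_10+ρ ↦ (1, 8, 0, 11);  λ_11+ρ ↦ (4, 4, 11, 4);  λ_12+ρ ↦ (9, 3, 7, 2)

5 distinct reps among the 12 weights ⇒ 5 W_23-linkage classes:

[[1, 3, 7, 9, 12], [2, 5], [4, 11], [6, 8], [10]]


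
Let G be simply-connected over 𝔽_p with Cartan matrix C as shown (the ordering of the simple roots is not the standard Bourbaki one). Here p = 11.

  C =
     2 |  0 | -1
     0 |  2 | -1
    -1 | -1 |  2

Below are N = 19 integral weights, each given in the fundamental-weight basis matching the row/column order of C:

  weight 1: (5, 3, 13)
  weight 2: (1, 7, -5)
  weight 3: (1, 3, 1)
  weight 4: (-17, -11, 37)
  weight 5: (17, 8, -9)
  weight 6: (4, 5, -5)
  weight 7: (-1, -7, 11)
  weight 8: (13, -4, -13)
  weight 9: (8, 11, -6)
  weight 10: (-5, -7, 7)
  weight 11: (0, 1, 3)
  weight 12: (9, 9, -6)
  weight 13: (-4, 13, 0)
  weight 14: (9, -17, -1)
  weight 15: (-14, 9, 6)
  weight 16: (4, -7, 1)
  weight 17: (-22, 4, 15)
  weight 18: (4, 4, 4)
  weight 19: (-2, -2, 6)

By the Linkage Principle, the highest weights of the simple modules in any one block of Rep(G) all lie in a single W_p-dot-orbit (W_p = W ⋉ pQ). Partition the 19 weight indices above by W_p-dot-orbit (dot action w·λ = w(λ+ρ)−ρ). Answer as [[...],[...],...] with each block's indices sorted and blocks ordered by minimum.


Type A_3, rank 3, |W|=24; reorder rows/cols to standard.

Each λ_j+ρ reduced to Ā_11; 3-tuples below use C's row order:

  [1] (2, 4, 2);  [2] (2, 4, 2);  [3] (2, 4, 2);  [4] (1, 5, 5);  [5] (2, 7, 1);  [6] (1, 2, 4);  [7] (1, 5, 5);  [8] (2, 7, 1);  [9] (1, 2, 4);  [10] (2, 4, 2);  [11] (1, 2, 4);  [12] (1, 1, 5);  [13] (2, 7, 1);  [14] (1, 5, 5);  [15] (1, 2, 4);  [16] (1, 2, 4);  [17] (1, 5, 5);  [18] (1, 1, 5);  [19] (1, 1, 5)

Grouping the 19 weights by Ā_11-representative: 5 linkage classes.

[[1, 2, 3, 10], [4, 7, 14, 17], [5, 8, 13], [6, 9, 11, 15, 16], [12, 18, 19]]


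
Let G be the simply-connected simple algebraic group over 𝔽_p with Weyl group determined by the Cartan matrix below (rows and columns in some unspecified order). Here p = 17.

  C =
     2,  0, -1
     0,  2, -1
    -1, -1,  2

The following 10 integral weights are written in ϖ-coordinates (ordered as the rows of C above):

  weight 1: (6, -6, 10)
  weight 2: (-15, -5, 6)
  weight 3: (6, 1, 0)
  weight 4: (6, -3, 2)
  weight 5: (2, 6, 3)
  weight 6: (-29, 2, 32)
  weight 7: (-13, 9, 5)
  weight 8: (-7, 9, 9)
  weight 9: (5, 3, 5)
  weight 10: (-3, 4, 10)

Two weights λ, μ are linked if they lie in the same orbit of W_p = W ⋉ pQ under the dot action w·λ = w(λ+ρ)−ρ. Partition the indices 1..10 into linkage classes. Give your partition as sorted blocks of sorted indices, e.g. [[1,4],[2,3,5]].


Dynkin diagram of C (from the 4 off-diagonal −1 entries): A_3.

Ā_17 reps of the 10 weights (A_3, coords as presented):

    λ_1 → (6, 4, 6)
    λ_2 → (3, 7, 4)
    λ_3 → (7, 2, 1)
    λ_4 → (7, 2, 1)
    λ_5 → (3, 7, 4)
    λ_6 → (2, 5, 9)
    λ_7 → (6, 4, 6)
    λ_8 → (3, 7, 4)
    λ_9 → (6, 4, 6)
    λ_10 → (2, 5, 9)

These 10 weights hit 4 W_17-dot-orbits; sizes (3, 3, 2, 2):

[[1, 7, 9], [2, 5, 8], [3, 4], [6, 10]]


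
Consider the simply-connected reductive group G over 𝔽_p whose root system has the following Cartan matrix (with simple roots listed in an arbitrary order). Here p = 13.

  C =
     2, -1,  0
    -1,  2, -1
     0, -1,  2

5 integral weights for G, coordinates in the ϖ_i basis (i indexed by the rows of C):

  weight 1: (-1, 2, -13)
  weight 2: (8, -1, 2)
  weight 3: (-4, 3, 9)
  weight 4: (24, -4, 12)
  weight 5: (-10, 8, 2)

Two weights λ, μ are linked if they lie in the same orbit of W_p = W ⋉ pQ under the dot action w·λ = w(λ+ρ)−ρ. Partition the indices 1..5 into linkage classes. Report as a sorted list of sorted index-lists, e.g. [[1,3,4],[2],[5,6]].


Dynkin diagram of C (from the 4 off-diagonal −1 entries): A_3.

Folding the 5 weights λ_j+ρ into Ā_13 (reps in the given 3-coord order):

  λ_1 → (9, 0, 3);  λ_2 → (9, 0, 3);  λ_3 → (2, 1, 9);  λ_4 → (9, 0, 3);  λ_5 → (9, 0, 3)

Grouping the 5 weights by Ā_13-representative: 2 linkage classes.

[[1, 2, 4, 5], [3]]


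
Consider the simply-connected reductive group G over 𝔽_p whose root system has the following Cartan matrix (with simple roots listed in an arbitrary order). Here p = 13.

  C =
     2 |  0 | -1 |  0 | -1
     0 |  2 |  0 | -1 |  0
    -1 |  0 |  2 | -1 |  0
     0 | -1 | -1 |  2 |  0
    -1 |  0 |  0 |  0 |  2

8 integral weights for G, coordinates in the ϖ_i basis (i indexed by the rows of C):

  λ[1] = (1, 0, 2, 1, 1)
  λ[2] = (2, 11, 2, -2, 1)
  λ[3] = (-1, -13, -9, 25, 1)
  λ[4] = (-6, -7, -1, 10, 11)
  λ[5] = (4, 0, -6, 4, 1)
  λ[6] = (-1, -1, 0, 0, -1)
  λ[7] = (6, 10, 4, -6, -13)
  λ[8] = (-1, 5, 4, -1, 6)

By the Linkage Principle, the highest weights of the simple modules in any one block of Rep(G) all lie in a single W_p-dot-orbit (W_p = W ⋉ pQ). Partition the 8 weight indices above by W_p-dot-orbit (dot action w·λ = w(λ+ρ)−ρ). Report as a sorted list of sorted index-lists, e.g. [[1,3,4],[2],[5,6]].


Root system A_5: the 5×5 matrix C matches after relabeling.

Ā_13 reps of the 8 weights (A_5, coords as presented):

  [1] (2, 1, 3, 2, 2)
  [2] (1, 5, 1, 1, 3)
  [3] (0, 1, 5, 0, 2)
  [4] (0, 1, 5, 0, 2)
  [5] (0, 1, 5, 0, 2)
  [6] (0, 0, 1, 1, 0)
  [7] (0, 1, 5, 0, 2)
  [8] (0, 1, 5, 0, 2)

The 8 indices split into 4 linkage classes (same alcove rep ⇔ same W_13-dot-orbit):

[[1], [2], [3, 4, 5, 7, 8], [6]]


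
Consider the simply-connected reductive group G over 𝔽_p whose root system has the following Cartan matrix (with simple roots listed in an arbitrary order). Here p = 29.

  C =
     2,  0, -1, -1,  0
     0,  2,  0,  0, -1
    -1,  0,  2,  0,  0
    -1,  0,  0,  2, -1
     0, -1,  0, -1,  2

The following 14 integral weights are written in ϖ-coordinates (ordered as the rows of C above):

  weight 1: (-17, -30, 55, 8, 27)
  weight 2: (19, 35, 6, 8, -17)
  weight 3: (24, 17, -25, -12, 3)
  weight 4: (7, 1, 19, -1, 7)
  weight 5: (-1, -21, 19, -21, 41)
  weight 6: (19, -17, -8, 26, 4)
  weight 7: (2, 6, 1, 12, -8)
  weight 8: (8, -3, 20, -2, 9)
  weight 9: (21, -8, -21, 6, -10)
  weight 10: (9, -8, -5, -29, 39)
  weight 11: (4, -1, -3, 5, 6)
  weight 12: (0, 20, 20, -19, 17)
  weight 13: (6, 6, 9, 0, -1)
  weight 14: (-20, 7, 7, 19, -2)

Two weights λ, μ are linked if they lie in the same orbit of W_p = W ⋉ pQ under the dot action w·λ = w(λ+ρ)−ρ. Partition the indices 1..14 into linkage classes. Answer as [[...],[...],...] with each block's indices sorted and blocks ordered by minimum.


Root system A_5: the 5×5 matrix C matches after relabeling.

W_29-reps of the 14 weights in Ā_29 (same 5-coord order as C):

  [1] (8, 7, 11, 0, 1);  [2] (7, 7, 13, 0, 2);  [3] (4, 4, 7, 6, 1);  [4] (8, 7, 11, 0, 1);  [5] (7, 7, 13, 0, 2);  [6] (3, 0, 2, 6, 7);  [7] (3, 0, 2, 6, 7);  [8] (8, 7, 11, 0, 1);  [9] (7, 7, 13, 0, 2);  [10] (4, 4, 7, 6, 1);  [11] (3, 0, 2, 6, 7);  [12] (7, 7, 10, 1, 0);  [13] (7, 7, 10, 1, 0);  [14] (8, 7, 11, 0, 1)

Partition of {1..14} into 5 W_29-dot-orbits:

[[1, 4, 8, 14], [2, 5, 9], [3, 10], [6, 7, 11], [12, 13]]


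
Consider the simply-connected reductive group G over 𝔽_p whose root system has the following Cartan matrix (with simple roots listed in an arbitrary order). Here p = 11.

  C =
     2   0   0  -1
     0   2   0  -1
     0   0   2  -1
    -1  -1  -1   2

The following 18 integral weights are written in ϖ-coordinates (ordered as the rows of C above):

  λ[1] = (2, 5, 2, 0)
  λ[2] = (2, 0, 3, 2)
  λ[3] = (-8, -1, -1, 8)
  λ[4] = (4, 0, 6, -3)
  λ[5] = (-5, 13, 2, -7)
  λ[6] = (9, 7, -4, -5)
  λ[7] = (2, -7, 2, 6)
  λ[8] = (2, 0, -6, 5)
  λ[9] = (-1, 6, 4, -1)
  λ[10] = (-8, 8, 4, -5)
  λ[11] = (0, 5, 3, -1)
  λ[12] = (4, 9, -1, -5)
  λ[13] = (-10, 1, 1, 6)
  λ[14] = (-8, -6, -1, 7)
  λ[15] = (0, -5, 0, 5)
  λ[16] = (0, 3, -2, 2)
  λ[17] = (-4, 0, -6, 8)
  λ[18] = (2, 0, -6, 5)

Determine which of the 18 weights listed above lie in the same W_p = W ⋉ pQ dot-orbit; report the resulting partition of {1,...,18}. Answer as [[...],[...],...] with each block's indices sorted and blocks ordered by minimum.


D_4 Cartan matrix, 4 simple roots permuted; ρ=(1,1,1,1).

λ_j+ρ reflected into Ā_11 (⟨·,θ^∨⟩≤11); 4-tuples as given:

  λ_1+ρ ↦ (1, 4, 1, 2);  λ_2+ρ ↦ (3, 1, 4, 0);  λ_3+ρ ↦ (7, 0, 0, 2);  λ_4+ρ ↦ (3, 1, 5, 1);  λ_5+ρ ↦ (3, 1, 4, 0);  λ_6+ρ ↦ (3, 1, 4, 0);  λ_7+ρ ↦ (1, 4, 1, 2);  λ_8+ρ ↦ (3, 1, 5, 1);  λ_9+ρ ↦ (1, 6, 4, 0);  λ_10+ρ ↦ (3, 1, 5, 1);  λ_11+ρ ↦ (1, 6, 4, 0);  λ_12+ρ ↦ (1, 6, 4, 0);  λ_13+ρ ↦ (7, 0, 0, 2);  λ_14+ρ ↦ (3, 1, 4, 0);  λ_15+ρ ↦ (1, 4, 1, 2);  λ_16+ρ ↦ (1, 4, 1, 2);  λ_17+ρ ↦ (3, 1, 5, 1);  λ_18+ρ ↦ (3, 1, 5, 1)

Linkage partition of the 18 weights (5 classes, p=11):

[[1, 7, 15, 16], [2, 5, 6, 14], [3, 13], [4, 8, 10, 17, 18], [9, 11, 12]]


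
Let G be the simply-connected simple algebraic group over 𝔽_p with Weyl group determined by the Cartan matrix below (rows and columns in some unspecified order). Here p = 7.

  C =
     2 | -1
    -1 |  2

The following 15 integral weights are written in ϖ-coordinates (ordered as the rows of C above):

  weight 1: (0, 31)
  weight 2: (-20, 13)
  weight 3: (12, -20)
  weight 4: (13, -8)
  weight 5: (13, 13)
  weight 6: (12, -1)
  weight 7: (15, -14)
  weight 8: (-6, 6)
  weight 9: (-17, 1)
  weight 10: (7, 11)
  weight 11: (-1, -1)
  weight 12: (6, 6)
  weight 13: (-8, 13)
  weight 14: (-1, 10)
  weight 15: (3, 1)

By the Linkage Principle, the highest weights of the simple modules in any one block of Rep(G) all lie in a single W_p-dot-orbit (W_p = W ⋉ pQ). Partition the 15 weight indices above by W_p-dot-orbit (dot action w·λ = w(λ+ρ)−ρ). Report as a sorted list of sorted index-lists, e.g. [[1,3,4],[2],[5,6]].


Root system A_2: the 2×2 matrix C matches after relabeling.

Each λ_j+ρ reduced to Ā_7; 2-tuples below use C's row order:

  λ_1 → (4, 2) · λ_2 → (5, 2) · λ_3 → (1, 5) · λ_4 → (0, 0) · λ_5 → (0, 0) · λ_6 → (1, 6) · λ_7 → (4, 2) · λ_8 → (5, 2) · λ_9 → (5, 2) · λ_10 → (1, 5) · λ_11 → (0, 0) · λ_12 → (0, 0) · λ_13 → (0, 0) · λ_14 → (4, 3) · λ_15 → (4, 2)

These 15 weights hit 6 W_7-dot-orbits; sizes (3, 3, 2, 5, 1, 1):

[[1, 7, 15], [2, 8, 9], [3, 10], [4, 5, 11, 12, 13], [6], [14]]


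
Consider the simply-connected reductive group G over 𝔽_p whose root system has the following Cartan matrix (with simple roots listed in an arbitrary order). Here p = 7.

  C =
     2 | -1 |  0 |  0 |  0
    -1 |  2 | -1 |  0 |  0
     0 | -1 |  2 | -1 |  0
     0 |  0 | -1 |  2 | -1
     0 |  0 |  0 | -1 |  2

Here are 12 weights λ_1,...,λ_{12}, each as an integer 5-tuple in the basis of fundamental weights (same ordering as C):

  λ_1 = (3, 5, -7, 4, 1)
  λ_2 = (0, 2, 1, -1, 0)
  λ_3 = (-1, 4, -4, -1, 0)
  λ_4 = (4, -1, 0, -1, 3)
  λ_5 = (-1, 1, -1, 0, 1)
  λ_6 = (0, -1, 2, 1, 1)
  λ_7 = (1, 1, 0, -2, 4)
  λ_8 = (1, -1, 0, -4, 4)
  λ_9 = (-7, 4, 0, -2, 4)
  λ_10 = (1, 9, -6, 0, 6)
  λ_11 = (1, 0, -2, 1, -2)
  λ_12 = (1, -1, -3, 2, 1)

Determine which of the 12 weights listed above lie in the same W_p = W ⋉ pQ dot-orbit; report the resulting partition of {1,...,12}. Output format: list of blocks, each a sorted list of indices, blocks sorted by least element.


Type A_5, rank 5, |W|=720; reorder rows/cols to standard.

W_7-reps of the 12 weights in Ā_7 (same 5-coord order as C):

  λ_1 → (0, 0, 3, 2, 1);  λ_2 → (1, 3, 2, 0, 1);  λ_3 → (0, 2, 0, 1, 2);  λ_4 → (2, 0, 1, 0, 1);  λ_5 → (0, 2, 0, 1, 2);  λ_6 → (0, 0, 3, 2, 1);  λ_7 → (0, 2, 0, 1, 2);  λ_8 → (0, 2, 0, 1, 2);  λ_9 → (2, 0, 1, 0, 1);  λ_10 → (2, 0, 1, 0, 1);  λ_11 → (2, 0, 1, 0, 1);  λ_12 → (0, 2, 0, 1, 2)

The 12 indices split into 4 linkage classes (same alcove rep ⇔ same W_7-dot-orbit):

[[1, 6], [2], [3, 5, 7, 8, 12], [4, 9, 10, 11]]


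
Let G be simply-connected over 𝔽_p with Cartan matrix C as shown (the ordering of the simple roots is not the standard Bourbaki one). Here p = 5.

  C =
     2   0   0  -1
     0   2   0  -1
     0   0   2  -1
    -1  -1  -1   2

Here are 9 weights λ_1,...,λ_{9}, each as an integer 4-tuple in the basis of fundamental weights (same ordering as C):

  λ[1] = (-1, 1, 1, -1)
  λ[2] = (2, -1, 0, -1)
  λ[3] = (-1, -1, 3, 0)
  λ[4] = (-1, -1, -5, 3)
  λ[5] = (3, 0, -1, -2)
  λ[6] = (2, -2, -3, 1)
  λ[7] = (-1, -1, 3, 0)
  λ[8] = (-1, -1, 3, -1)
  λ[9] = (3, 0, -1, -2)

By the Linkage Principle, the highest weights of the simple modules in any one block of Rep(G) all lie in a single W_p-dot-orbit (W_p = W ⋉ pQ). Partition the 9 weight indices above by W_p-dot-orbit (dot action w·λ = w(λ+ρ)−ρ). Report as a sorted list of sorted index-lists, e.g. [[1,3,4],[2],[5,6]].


Dynkin diagram of C (from the 6 off-diagonal −1 entries): D_4.

Ā_5 reps of the 9 weights (D_4, coords as presented):

  [1] (0, 2, 2, 0)
  [2] (3, 0, 1, 0)
  [3] (0, 0, 4, 0)
  [4] (0, 0, 4, 0)
  [5] (3, 0, 1, 0)
  [6] (2, 0, 1, 1)
  [7] (0, 0, 4, 0)
  [8] (0, 0, 4, 0)
  [9] (3, 0, 1, 0)

Grouping the 9 weights by Ā_5-representative: 4 linkage classes.

[[1], [2, 5, 9], [3, 4, 7, 8], [6]]


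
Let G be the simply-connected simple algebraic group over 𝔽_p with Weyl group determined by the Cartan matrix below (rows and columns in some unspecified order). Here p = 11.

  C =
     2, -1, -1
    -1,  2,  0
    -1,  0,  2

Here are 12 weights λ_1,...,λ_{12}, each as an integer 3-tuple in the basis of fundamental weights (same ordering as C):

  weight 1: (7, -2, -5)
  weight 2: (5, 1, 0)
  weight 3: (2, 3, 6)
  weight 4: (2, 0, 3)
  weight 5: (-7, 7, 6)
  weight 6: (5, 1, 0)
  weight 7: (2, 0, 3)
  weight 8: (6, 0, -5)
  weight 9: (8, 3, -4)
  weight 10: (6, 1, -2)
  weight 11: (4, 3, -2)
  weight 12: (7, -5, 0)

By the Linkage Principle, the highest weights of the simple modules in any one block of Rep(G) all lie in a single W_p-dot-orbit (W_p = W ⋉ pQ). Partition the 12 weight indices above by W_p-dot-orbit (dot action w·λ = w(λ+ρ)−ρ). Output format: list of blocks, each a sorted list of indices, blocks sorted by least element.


Cartan matrix: type A_3 (|W|=24); un-permuting the 3 rows.

Ā_11 reps of the 12 weights (A_3, coords as presented):

  [1] (3, 1, 4);  [2] (6, 2, 1);  [3] (3, 1, 4);  [4] (3, 1, 4);  [5] (6, 2, 1);  [6] (6, 2, 1);  [7] (3, 1, 4);  [8] (3, 1, 4);  [9] (6, 2, 1);  [10] (6, 2, 1);  [11] (4, 4, 1);  [12] (4, 4, 1)

3 distinct reps among the 12 weights ⇒ 3 W_11-linkage classes:

[[1, 3, 4, 7, 8], [2, 5, 6, 9, 10], [11, 12]]


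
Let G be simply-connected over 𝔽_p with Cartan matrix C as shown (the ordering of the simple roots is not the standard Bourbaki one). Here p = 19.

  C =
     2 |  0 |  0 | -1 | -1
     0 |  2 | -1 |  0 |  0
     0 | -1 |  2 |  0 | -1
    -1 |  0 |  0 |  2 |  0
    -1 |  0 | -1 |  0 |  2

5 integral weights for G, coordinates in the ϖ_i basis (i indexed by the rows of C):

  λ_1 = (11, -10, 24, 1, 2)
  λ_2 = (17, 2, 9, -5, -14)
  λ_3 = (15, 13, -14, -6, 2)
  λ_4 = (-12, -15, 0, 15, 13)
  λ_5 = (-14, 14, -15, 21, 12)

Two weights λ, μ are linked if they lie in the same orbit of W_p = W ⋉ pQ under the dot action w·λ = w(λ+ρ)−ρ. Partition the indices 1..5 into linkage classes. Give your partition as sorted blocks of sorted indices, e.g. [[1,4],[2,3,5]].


Type A_5, rank 5, |W|=720; reorder rows/cols to standard.

Ā_19 reps of the 5 weights (A_5, coords as presented):

  λ_1+ρ ↦ (3, 2, 2, 0, 2);  λ_2+ρ ↦ (1, 0, 3, 4, 10);  λ_3+ρ ↦ (1, 0, 3, 4, 10);  λ_4+ρ ↦ (1, 0, 3, 4, 10);  λ_5+ρ ↦ (1, 0, 3, 4, 10)

Grouping the 5 weights by Ā_19-representative: 2 linkage classes.

[[1], [2, 3, 4, 5]]


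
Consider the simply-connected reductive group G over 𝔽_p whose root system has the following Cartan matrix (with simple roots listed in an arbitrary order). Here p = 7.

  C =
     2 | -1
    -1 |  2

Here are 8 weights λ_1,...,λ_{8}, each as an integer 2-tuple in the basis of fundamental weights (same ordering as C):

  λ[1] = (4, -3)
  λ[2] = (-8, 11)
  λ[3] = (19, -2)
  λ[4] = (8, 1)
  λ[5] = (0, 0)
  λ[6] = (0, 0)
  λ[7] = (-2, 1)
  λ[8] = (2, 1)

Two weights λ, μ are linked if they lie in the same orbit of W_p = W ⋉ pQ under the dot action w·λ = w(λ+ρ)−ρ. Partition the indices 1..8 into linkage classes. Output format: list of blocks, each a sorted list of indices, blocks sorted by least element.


A_2 Cartan matrix, 2 simple roots permuted; ρ=(1,1).

λ_j+ρ reflected into Ā_7 (⟨·,θ^∨⟩≤7); 2-tuples as given:

  λ_1 → (3, 2) · λ_2 → (2, 0) · λ_3 → (1, 1) · λ_4 → (3, 2) · λ_5 → (1, 1) · λ_6 → (1, 1) · λ_7 → (1, 1) · λ_8 → (3, 2)

These 8 weights hit 3 W_7-dot-orbits; sizes (3, 1, 4):

[[1, 4, 8], [2], [3, 5, 6, 7]]


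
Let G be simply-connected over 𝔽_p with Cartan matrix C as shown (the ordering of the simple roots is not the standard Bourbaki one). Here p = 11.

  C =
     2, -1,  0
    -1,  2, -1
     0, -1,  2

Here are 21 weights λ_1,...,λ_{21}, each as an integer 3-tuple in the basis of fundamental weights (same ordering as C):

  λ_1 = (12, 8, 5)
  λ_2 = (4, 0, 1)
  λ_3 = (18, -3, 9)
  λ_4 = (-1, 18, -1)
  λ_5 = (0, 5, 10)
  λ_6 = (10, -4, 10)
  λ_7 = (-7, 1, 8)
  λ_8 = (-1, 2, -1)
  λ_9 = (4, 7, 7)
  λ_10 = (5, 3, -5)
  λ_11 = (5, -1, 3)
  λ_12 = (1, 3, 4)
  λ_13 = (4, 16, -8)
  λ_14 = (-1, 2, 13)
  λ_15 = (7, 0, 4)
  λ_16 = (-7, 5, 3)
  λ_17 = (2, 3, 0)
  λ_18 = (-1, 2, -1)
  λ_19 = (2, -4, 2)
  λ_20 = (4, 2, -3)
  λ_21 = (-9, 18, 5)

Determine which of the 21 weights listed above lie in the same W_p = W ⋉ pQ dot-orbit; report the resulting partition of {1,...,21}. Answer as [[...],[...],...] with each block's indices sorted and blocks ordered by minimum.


Cartan matrix: type A_3 (|W|=24); un-permuting the 3 rows.

Ā_11 reps of the 21 weights (A_3, coords as presented):

  λ_1 → (2, 4, 5);  λ_2 → (5, 1, 2);  λ_3 → (5, 1, 2);  λ_4 → (0, 3, 0);  λ_5 → (6, 0, 4);  λ_6 → (0, 3, 0);  λ_7 → (2, 4, 5);  λ_8 → (0, 3, 0);  λ_9 → (5, 1, 2);  λ_10 → (6, 0, 4);  λ_11 → (6, 0, 4);  λ_12 → (2, 4, 5);  λ_13 → (6, 0, 4);  λ_14 → (3, 3, 5);  λ_15 → (5, 1, 2);  λ_16 → (6, 0, 4);  λ_17 → (3, 4, 1);  λ_18 → (0, 3, 0);  λ_19 → (0, 3, 0);  λ_20 → (5, 1, 2);  λ_21 → (3, 3, 5)

The 21 indices split into 6 linkage classes (same alcove rep ⇔ same W_11-dot-orbit):

[[1, 7, 12], [2, 3, 9, 15, 20], [4, 6, 8, 18, 19], [5, 10, 11, 13, 16], [14, 21], [17]]


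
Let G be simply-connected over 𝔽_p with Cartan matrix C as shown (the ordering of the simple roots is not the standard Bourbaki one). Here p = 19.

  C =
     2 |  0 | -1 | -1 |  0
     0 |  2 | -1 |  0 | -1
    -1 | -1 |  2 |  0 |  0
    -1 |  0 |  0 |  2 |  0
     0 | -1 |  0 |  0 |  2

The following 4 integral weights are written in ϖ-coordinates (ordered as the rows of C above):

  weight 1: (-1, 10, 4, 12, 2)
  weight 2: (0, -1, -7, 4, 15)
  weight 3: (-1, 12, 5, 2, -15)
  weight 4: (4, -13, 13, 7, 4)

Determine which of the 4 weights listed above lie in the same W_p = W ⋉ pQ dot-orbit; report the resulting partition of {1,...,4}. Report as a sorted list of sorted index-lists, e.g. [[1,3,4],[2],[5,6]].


Type A_5, rank 5, |W|=720; reorder rows/cols to standard.

Alcove-folded reps (p=19, 4 weights, presented ϖ-order):

    [1] (0, 1, 5, 0, 10)
    [2] (0, 1, 5, 0, 10)
    [3] (0, 1, 5, 0, 10)
    [4] (5, 4, 2, 0, 1)

2 distinct reps among the 4 weights ⇒ 2 W_19-linkage classes:

[[1, 2, 3], [4]]


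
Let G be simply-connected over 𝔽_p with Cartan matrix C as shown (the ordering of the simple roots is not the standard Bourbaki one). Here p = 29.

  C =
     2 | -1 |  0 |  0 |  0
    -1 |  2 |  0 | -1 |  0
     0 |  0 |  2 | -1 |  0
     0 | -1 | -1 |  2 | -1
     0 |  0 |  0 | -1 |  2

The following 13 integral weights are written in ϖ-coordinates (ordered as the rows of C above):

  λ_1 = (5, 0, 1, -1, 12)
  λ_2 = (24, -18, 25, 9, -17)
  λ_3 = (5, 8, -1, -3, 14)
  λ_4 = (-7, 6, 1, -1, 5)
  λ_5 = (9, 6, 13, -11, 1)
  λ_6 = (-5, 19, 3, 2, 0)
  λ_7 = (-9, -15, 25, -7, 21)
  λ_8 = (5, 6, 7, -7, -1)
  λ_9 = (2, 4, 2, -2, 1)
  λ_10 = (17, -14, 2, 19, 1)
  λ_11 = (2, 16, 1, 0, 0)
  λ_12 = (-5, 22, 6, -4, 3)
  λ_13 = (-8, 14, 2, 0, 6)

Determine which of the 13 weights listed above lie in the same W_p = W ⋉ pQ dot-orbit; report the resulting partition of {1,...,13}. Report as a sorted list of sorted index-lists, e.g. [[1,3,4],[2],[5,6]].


Dynkin diagram of C (from the 8 off-diagonal −1 entries): D_5.

Each λ_j+ρ reduced to Ā_29; 5-tuples below use C's row order:

  [1] (6, 1, 2, 0, 13)
  [2] (7, 2, 3, 1, 7)
  [3] (6, 1, 2, 0, 13)
  [4] (6, 1, 2, 0, 6)
  [5] (7, 2, 3, 1, 7)
  [6] (2, 2, 4, 1, 1)
  [7] (6, 1, 2, 0, 6)
  [8] (6, 1, 2, 0, 6)
  [9] (3, 4, 2, 1, 1)
  [10] (3, 4, 2, 1, 1)
  [11] (3, 4, 2, 1, 1)
  [12] (2, 2, 4, 1, 1)
  [13] (7, 2, 3, 1, 7)

Partition of {1..13} into 5 W_29-dot-orbits:

[[1, 3], [2, 5, 13], [4, 7, 8], [6, 12], [9, 10, 11]]


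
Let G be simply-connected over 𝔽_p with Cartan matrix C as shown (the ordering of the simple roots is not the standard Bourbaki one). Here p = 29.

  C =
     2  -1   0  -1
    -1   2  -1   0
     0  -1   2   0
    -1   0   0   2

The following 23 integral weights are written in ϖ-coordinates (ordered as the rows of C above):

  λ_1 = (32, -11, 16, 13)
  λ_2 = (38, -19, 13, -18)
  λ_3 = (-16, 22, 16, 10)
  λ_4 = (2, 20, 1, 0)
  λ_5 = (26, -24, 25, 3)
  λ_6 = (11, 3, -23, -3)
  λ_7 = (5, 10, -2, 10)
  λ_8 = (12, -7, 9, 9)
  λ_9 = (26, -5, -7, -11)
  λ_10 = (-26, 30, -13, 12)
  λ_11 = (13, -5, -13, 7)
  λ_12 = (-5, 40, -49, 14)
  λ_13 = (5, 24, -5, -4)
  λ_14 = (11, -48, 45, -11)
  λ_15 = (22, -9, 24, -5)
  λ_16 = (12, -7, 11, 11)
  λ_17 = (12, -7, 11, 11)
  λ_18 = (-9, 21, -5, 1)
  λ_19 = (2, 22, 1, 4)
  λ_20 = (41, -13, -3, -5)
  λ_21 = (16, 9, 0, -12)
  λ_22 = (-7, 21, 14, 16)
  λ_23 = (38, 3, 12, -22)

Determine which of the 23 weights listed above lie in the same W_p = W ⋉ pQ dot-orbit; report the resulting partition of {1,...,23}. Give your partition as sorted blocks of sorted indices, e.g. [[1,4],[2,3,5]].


C ↔ A_4 under row/col permutation; |W(A_4)| = 120.

Each λ_j+ρ reduced to Ā_29; 4-tuples below use C's row order:

    λ_1+ρ ↦ (4, 8, 6, 7)
    λ_2+ρ ↦ (4, 8, 6, 7)
    λ_3+ρ ↦ (4, 8, 6, 7)
    λ_4+ρ ↦ (3, 21, 2, 1)
    λ_5+ρ ↦ (3, 21, 2, 1)
    λ_6+ρ ↦ (2, 10, 4, 6)
    λ_7+ρ ↦ (6, 10, 1, 11)
    λ_8+ρ ↦ (7, 6, 4, 10)
    λ_9+ρ ↦ (7, 6, 4, 10)
    λ_10+ρ ↦ (7, 6, 4, 10)
    λ_11+ρ ↦ (2, 10, 4, 6)
    λ_12+ρ ↦ (4, 8, 6, 7)
    λ_13+ρ ↦ (3, 21, 2, 1)
    λ_14+ρ ↦ (6, 10, 1, 11)
    λ_15+ρ ↦ (4, 8, 6, 7)
    λ_16+ρ ↦ (7, 6, 4, 10)
    λ_17+ρ ↦ (7, 6, 4, 10)
    λ_18+ρ ↦ (2, 10, 4, 6)
    λ_19+ρ ↦ (3, 21, 2, 1)
    λ_20+ρ ↦ (15, 1, 1, 9)
    λ_21+ρ ↦ (6, 10, 1, 11)
    λ_22+ρ ↦ (2, 10, 4, 6)
    λ_23+ρ ↦ (2, 10, 4, 6)

6 distinct reps among the 23 weights ⇒ 6 W_29-linkage classes:

[[1, 2, 3, 12, 15], [4, 5, 13, 19], [6, 11, 18, 22, 23], [7, 14, 21], [8, 9, 10, 16, 17], [20]]


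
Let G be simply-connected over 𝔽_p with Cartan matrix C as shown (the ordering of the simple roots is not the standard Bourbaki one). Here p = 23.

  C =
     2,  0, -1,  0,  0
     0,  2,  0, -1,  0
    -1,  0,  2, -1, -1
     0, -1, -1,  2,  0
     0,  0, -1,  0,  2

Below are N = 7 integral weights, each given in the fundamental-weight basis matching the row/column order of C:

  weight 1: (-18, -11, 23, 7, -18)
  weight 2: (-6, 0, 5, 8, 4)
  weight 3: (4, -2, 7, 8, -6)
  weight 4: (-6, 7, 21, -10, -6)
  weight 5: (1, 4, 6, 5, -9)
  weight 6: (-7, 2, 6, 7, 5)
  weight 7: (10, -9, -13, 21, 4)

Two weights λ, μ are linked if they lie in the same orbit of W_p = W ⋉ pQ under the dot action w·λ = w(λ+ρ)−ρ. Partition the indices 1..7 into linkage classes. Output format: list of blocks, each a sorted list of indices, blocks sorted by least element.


D_5 Cartan matrix, 5 simple roots permuted; ρ=(1,1,1,1,1).

λ_j+ρ reflected into Ā_23 (⟨·,θ^∨⟩≤23); 5-tuples as given:

  λ_1+ρ ↦ (5, 1, 1, 1, 5)
  λ_2+ρ ↦ (5, 1, 1, 1, 5)
  λ_3+ρ ↦ (5, 1, 1, 1, 5)
  λ_4+ρ ↦ (5, 1, 1, 1, 5)
  λ_5+ρ ↦ (1, 5, 1, 3, 7)
  λ_6+ρ ↦ (5, 1, 1, 1, 5)
  λ_7+ρ ↦ (1, 5, 1, 3, 7)

These 7 weights hit 2 W_23-dot-orbits; sizes (5, 2):

[[1, 2, 3, 4, 6], [5, 7]]


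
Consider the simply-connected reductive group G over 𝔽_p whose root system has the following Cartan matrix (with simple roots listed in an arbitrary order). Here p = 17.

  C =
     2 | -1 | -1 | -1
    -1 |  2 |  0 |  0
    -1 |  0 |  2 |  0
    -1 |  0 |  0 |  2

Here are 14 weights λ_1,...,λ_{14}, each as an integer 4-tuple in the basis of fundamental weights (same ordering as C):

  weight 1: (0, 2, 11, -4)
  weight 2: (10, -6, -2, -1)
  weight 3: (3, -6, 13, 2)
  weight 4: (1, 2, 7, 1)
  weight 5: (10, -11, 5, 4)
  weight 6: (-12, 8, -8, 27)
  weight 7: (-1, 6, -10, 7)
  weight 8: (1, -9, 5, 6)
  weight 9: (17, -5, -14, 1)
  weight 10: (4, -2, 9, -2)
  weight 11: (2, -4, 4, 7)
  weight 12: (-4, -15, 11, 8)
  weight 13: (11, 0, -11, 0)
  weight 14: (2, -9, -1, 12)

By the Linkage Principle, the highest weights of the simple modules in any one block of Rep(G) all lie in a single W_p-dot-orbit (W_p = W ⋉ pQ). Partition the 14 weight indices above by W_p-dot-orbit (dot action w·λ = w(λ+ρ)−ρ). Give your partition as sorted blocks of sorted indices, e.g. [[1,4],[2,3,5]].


Dynkin diagram of C (from the 6 off-diagonal −1 entries): D_4.

Alcove-folded reps (p=17, 14 weights, presented ϖ-order):

  λ_1+ρ ↦ (2, 1, 10, 1)
  λ_2+ρ ↦ (5, 5, 1, 0)
  λ_3+ρ ↦ (2, 1, 10, 1)
  λ_4+ρ ↦ (2, 3, 8, 2)
  λ_5+ρ ↦ (5, 5, 1, 0)
  λ_6+ρ ↦ (6, 2, 0, 1)
  λ_7+ρ ↦ (6, 2, 0, 1)
  λ_8+ρ ↦ (6, 2, 0, 1)
  λ_9+ρ ↦ (2, 1, 10, 1)
  λ_10+ρ ↦ (2, 1, 10, 1)
  λ_11+ρ ↦ (0, 3, 5, 8)
  λ_12+ρ ↦ (0, 3, 5, 8)
  λ_13+ρ ↦ (2, 1, 10, 1)
  λ_14+ρ ↦ (0, 3, 5, 8)

Grouping the 14 weights by Ā_17-representative: 5 linkage classes.

[[1, 3, 9, 10, 13], [2, 5], [4], [6, 7, 8], [11, 12, 14]]


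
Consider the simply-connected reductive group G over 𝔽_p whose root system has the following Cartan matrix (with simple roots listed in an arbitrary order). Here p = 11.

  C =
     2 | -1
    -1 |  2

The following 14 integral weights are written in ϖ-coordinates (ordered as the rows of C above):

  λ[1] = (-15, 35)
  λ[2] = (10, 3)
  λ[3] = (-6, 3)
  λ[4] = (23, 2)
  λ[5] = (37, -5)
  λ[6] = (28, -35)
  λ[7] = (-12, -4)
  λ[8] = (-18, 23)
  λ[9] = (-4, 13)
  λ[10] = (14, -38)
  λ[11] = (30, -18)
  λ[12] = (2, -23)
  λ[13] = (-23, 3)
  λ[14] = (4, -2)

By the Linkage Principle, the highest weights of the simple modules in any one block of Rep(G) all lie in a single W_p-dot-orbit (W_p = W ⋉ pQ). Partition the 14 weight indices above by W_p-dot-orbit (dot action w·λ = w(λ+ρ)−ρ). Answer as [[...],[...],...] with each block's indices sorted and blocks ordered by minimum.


Root system A_2: the 2×2 matrix C matches after relabeling.

W_11-reps of the 14 weights in Ā_11 (same 2-coord order as C):

  [1] (0, 8)
  [2] (7, 0)
  [3] (4, 1)
  [4] (3, 6)
  [5] (1, 4)
  [6] (1, 4)
  [7] (0, 8)
  [8] (2, 4)
  [9] (0, 8)
  [10] (7, 0)
  [11] (3, 6)
  [12] (0, 8)
  [13] (7, 0)
  [14] (4, 1)

The 14 indices split into 6 linkage classes (same alcove rep ⇔ same W_11-dot-orbit):

[[1, 7, 9, 12], [2, 10, 13], [3, 14], [4, 11], [5, 6], [8]]


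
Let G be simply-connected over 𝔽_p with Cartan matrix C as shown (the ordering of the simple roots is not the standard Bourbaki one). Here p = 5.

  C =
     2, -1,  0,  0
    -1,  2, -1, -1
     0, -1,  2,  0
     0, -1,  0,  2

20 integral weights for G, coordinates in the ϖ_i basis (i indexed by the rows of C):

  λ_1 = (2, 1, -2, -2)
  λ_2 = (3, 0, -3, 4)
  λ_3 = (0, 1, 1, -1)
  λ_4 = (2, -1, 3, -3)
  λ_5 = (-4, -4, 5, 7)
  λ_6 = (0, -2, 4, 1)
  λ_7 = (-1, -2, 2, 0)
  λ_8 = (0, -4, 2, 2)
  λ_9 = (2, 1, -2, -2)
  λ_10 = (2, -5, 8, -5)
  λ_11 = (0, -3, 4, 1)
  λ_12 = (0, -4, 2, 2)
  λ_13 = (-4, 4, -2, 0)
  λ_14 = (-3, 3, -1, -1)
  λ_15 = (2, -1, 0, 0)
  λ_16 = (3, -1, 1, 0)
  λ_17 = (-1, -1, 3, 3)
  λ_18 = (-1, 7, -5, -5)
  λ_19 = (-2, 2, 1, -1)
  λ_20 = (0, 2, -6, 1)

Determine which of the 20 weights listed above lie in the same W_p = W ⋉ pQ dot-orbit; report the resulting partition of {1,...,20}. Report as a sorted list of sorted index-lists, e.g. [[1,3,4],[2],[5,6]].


Root system D_4: the 4×4 matrix C matches after relabeling.

Folding the 20 weights λ_j+ρ into Ā_5 (reps in the given 4-coord order):

  λ_1+ρ ↦ (3, 0, 1, 1)
  λ_2+ρ ↦ (1, 0, 3, 0)
  λ_3+ρ ↦ (1, 0, 2, 0)
  λ_4+ρ ↦ (1, 0, 2, 0)
  λ_5+ρ ↦ (1, 0, 2, 0)
  λ_6+ρ ↦ (1, 0, 3, 0)
  λ_7+ρ ↦ (1, 0, 2, 0)
  λ_8+ρ ↦ (2, 1, 0, 0)
  λ_9+ρ ↦ (3, 0, 1, 1)
  λ_10+ρ ↦ (1, 0, 3, 0)
  λ_11+ρ ↦ (1, 0, 3, 0)
  λ_12+ρ ↦ (2, 1, 0, 0)
  λ_13+ρ ↦ (2, 1, 0, 0)
  λ_14+ρ ↦ (2, 1, 0, 0)
  λ_15+ρ ↦ (3, 0, 1, 1)
  λ_16+ρ ↦ (2, 1, 0, 1)
  λ_17+ρ ↦ (3, 0, 1, 1)
  λ_18+ρ ↦ (3, 0, 1, 1)
  λ_19+ρ ↦ (1, 0, 2, 0)
  λ_20+ρ ↦ (1, 0, 3, 0)

Linkage partition of the 20 weights (5 classes, p=5):

[[1, 9, 15, 17, 18], [2, 6, 10, 11, 20], [3, 4, 5, 7, 19], [8, 12, 13, 14], [16]]


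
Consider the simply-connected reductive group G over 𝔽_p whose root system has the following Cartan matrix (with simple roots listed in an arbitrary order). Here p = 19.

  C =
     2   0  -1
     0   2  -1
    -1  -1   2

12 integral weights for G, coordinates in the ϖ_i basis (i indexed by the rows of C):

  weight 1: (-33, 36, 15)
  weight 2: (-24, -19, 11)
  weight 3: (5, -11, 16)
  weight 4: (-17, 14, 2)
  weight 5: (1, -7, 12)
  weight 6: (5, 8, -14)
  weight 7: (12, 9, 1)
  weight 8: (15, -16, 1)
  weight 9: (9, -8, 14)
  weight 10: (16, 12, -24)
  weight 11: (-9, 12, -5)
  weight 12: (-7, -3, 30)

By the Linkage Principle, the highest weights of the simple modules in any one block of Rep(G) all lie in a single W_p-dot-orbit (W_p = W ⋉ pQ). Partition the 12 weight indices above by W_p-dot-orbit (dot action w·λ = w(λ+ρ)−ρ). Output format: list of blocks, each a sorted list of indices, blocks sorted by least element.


Type A_3, rank 3, |W|=24; reorder rows/cols to standard.

W_19-reps of the 12 weights in Ā_19 (same 3-coord order as C):

  λ_1 → (3, 2, 13) · λ_2 → (4, 1, 8) · λ_3 → (2, 6, 7) · λ_4 → (3, 2, 13) · λ_5 → (2, 6, 7) · λ_6 → (7, 4, 2) · λ_7 → (7, 4, 2) · λ_8 → (3, 2, 13) · λ_9 → (4, 1, 8) · λ_10 → (2, 6, 7) · λ_11 → (4, 1, 8) · λ_12 → (2, 6, 7)

The 12 indices split into 4 linkage classes (same alcove rep ⇔ same W_19-dot-orbit):

[[1, 4, 8], [2, 9, 11], [3, 5, 10, 12], [6, 7]]


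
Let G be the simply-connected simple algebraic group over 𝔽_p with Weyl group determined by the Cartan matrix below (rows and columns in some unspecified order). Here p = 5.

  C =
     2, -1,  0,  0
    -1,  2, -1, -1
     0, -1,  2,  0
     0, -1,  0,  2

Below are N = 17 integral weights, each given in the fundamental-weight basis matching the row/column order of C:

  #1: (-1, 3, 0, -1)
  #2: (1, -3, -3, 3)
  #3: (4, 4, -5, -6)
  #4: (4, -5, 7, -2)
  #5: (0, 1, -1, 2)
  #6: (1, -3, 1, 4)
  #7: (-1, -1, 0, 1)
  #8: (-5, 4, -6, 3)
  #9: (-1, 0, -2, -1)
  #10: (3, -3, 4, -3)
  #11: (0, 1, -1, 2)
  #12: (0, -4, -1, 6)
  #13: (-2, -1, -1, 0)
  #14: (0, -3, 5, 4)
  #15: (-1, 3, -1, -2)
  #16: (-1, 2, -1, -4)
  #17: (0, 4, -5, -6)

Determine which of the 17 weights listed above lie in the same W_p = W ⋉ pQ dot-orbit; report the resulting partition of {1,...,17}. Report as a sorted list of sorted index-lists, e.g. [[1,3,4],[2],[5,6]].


Root system D_4: the 4×4 matrix C matches after relabeling.

λ_j+ρ reflected into Ā_5 (⟨·,θ^∨⟩≤5); 4-tuples as given:

  λ_1+ρ ↦ (0, 0, 1, 0)
  λ_2+ρ ↦ (2, 0, 2, 0)
  λ_3+ρ ↦ (0, 0, 1, 0)
  λ_4+ρ ↦ (3, 0, 0, 1)
  λ_5+ρ ↦ (0, 0, 1, 2)
  λ_6+ρ ↦ (0, 0, 0, 3)
  λ_7+ρ ↦ (0, 0, 1, 2)
  λ_8+ρ ↦ (0, 0, 1, 0)
  λ_9+ρ ↦ (0, 0, 1, 0)
  λ_10+ρ ↦ (0, 0, 1, 2)
  λ_11+ρ ↦ (0, 0, 1, 2)
  λ_12+ρ ↦ (0, 0, 1, 2)
  λ_13+ρ ↦ (0, 0, 1, 0)
  λ_14+ρ ↦ (3, 0, 0, 1)
  λ_15+ρ ↦ (0, 1, 0, 1)
  λ_16+ρ ↦ (0, 0, 0, 3)
  λ_17+ρ ↦ (3, 0, 0, 1)

The 17 indices split into 6 linkage classes (same alcove rep ⇔ same W_5-dot-orbit):

[[1, 3, 8, 9, 13], [2], [4, 14, 17], [5, 7, 10, 11, 12], [6, 16], [15]]


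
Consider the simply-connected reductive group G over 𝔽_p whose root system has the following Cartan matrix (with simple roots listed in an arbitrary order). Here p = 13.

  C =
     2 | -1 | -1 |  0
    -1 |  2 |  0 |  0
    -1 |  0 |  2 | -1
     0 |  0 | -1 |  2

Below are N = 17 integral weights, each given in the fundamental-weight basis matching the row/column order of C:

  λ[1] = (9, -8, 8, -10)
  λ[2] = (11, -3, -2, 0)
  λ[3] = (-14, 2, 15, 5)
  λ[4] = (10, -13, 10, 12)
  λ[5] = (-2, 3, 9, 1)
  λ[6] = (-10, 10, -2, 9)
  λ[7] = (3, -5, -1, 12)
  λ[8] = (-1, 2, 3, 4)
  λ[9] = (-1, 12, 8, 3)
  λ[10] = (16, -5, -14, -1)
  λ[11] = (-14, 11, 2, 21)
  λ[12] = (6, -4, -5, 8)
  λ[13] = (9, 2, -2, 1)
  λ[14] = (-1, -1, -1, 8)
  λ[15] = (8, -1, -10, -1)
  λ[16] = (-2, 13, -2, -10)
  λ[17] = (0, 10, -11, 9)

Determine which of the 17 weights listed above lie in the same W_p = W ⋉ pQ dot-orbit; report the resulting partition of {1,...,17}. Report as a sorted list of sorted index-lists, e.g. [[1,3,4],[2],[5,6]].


A_4 Cartan matrix, 4 simple roots permuted; ρ=(1,1,1,1).

Folding the 17 weights λ_j+ρ into Ā_13 (reps in the given 4-coord order):

    λ_1+ρ ↦ (3, 1, 0, 3)
    λ_2+ρ ↦ (9, 2, 1, 0)
    λ_3+ρ ↦ (3, 1, 0, 3)
    λ_4+ρ ↦ (1, 1, 9, 0)
    λ_5+ρ ↦ (1, 1, 9, 0)
    λ_6+ρ ↦ (1, 1, 9, 0)
    λ_7+ρ ↦ (0, 0, 0, 9)
    λ_8+ρ ↦ (0, 3, 4, 5)
    λ_9+ρ ↦ (0, 0, 0, 9)
    λ_10+ρ ↦ (0, 0, 0, 9)
    λ_11+ρ ↦ (9, 2, 1, 0)
    λ_12+ρ ↦ (0, 3, 4, 5)
    λ_13+ρ ↦ (9, 2, 1, 0)
    λ_14+ρ ↦ (0, 0, 0, 9)
    λ_15+ρ ↦ (0, 0, 0, 9)
    λ_16+ρ ↦ (9, 2, 1, 0)
    λ_17+ρ ↦ (9, 2, 1, 0)

Partition of {1..17} into 5 W_13-dot-orbits:

[[1, 3], [2, 11, 13, 16, 17], [4, 5, 6], [7, 9, 10, 14, 15], [8, 12]]


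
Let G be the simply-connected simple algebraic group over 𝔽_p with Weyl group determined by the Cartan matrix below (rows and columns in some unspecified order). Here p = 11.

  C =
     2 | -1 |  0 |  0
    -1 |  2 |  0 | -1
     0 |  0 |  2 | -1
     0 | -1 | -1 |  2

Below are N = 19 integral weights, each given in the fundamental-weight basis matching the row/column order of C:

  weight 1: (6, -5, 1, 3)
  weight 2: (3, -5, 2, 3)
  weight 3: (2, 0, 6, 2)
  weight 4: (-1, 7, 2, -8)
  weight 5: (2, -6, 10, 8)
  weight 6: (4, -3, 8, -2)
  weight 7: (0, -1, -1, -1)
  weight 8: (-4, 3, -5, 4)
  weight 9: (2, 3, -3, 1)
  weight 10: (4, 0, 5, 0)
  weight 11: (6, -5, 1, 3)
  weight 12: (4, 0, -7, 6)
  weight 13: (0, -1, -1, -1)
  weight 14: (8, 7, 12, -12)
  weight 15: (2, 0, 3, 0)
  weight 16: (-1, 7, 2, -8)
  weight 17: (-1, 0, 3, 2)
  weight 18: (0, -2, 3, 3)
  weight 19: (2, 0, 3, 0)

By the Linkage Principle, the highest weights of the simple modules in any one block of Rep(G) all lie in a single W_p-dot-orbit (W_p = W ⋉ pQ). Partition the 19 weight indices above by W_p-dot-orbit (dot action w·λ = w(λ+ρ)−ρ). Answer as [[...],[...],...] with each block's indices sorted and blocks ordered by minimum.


Cartan matrix: type A_4 (|W|=120); un-permuting the 4 rows.

Each λ_j+ρ reduced to Ā_11; 4-tuples below use C's row order:

  λ_1 → (3, 4, 2, 0);  λ_2 → (0, 4, 3, 0);  λ_3 → (0, 1, 4, 3);  λ_4 → (0, 1, 4, 3);  λ_5 → (3, 4, 2, 0);  λ_6 → (2, 1, 6, 2);  λ_7 → (1, 0, 0, 0);  λ_8 → (3, 1, 4, 1);  λ_9 → (3, 4, 2, 0);  λ_10 → (3, 1, 4, 1);  λ_11 → (3, 4, 2, 0);  λ_12 → (3, 1, 4, 1);  λ_13 → (1, 0, 0, 0);  λ_14 → (2, 1, 6, 2);  λ_15 → (3, 1, 4, 1);  λ_16 → (0, 1, 4, 3);  λ_17 → (0, 1, 4, 3);  λ_18 → (0, 1, 4, 3);  λ_19 → (3, 1, 4, 1)

6 distinct reps among the 19 weights ⇒ 6 W_11-linkage classes:

[[1, 5, 9, 11], [2], [3, 4, 16, 17, 18], [6, 14], [7, 13], [8, 10, 12, 15, 19]]
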